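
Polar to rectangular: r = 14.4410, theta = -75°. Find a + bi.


a = 14.4410*cos(-75°) = 14.4410*0.25882 = 3.7376
b = 14.4410*sin(-75°) = 14.4410*(-0.965926) = -13.9489

3.7376 - 13.9489i


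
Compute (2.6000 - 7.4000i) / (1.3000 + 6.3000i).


Conjugate of z2 = 1.3000 - 6.3000i
Numerator: (2.6000 - 7.4000i)(1.3000 - 6.3000i) = -43.2400 - 26.0000i
Denominator: 1.3^2 + 6.3^2 = 41.38
Result = (-43.2400 - 26.0000i)/41.38

-1.0449 - 0.6283i


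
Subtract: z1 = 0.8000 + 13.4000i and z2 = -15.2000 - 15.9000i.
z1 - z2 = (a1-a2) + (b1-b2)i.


Real: 0.8 + 15.2 = 16
Imag: 13.4 + 15.9 = 29.3

16.0000 + 29.3000i


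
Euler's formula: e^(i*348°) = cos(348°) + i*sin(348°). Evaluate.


cos(348°) = 0.9781
sin(348°) = -0.2079

e^(i*348°) = 0.9781 - 0.2079i


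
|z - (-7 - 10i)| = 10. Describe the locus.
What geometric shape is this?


|z - z0| = r is a circle with center z0 and radius r.
Center = (-7, -10), radius = 10

Circle with center (-7, -10) and radius 10


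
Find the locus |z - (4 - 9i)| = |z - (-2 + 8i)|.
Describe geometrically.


Equal distances means the locus is the perpendicular bisector of z1 and z2.
Midpoint = ((4+(-2))/2, (-9+8)/2) = (1.0000, -0.5000)

Perpendicular bisector through (1.0000, -0.5000)


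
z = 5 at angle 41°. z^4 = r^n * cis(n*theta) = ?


r^4 = 5^4 = 625
n*theta = 4*41° = 164° = 164° (mod 360)
a = 625*cos(164°) = -600.7886
b = 625*sin(164°) = 172.2733

625 cis(164°) = -600.7886 + 172.2733i


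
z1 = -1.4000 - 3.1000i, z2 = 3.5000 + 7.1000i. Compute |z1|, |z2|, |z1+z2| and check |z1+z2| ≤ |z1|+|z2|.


|z1| = sqrt((-1.4)^2 + (-3.1)^2) = sqrt(11.57) = 3.4015
|z2| = sqrt(3.5^2 + 7.1^2) = sqrt(62.66) = 7.9158
z1+z2 = 2.1000 + 4.0000i
|z1+z2| = sqrt(20.41) = 4.5177
|z1|+|z2| = 3.4015 + 7.9158 = 11.3173

|z1+z2| = 4.5177 ≤ |z1|+|z2| = 11.3173 (verified)


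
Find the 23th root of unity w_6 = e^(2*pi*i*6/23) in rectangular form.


Angle = 360*6/23 = 93.913°
a = cos(93.913°) = -0.0682
b = sin(93.913°) = 0.9977

-0.0682 + 0.9977i


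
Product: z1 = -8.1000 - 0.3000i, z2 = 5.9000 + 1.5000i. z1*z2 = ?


Real = -8.1*5.9 - (-0.3)*1.5 = -47.79 - (-0.45) = -47.34
Imag = -8.1*1.5 + 5.9*(-0.3) = -12.15 - (1.77) = -13.92

-47.3400 - 13.9200i


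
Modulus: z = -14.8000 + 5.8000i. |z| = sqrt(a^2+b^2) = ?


|z| = sqrt((-14.8)^2 + 5.8^2) = sqrt(219.04 + 33.64) = sqrt(252.68) = 15.8959

|z| = 15.8959


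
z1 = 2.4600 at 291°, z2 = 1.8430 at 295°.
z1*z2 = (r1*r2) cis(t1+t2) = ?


r = 2.4600 * 1.8430 = 4.5338
theta = 291° + 295° = 586° = 226° (mod 360)

4.5338 cis(226°)


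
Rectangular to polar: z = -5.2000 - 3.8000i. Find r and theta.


r = sqrt(27.04+14.44) = sqrt(41.48) = 6.4405
theta = atan2(-3.8, -5.2) = -143.8418 degrees

r = 6.4405, theta = -143.8418 degrees


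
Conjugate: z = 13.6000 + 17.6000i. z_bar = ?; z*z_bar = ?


z_bar = 13.6000 - 17.6000i
z*z_bar = 13.6^2 + 17.6^2 = 184.96 + 309.76 = 494.72

z_bar = 13.6000 - 17.6000i, z*z_bar = 494.72


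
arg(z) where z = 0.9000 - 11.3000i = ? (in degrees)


Re = 0.9, Im = -11.3
arg = atan2(-11.3, 0.9) = -85.4462 degrees

arg(z) = -85.4462 degrees


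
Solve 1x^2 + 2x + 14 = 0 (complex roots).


disc = 2^2 - 4*1*14 = 4 - 56 = -52
sqrt(|disc|) = sqrt(52) = 7.2111
Real part = -2/(2*1) = -1.0000
Imag part = 7.2111/(2*1) = 3.6056

-1.0000 ± 3.6056i


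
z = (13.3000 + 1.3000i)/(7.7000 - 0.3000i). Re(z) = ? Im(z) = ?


Multiply by conjugate: (13.3000 + 1.3000i)(7.7000 + 0.3000i) / (7.7^2 + (-0.3)^2)
Numerator real = 13.3*7.7 + 1.3*(-0.3) = 102.02
Numerator imag = 1.3*7.7 - 13.3*(-0.3) = 14
Denominator = 59.38
Re(z) = 102.02/59.38 = 1.7181
Im(z) = 14/59.38 = 0.2358

Re(z) = 1.7181, Im(z) = 0.2358


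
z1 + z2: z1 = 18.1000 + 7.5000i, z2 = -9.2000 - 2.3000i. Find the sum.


Real: 18.1 - 9.2 = 8.9
Imag: 7.5 - 2.3 = 5.2

8.9000 + 5.2000i


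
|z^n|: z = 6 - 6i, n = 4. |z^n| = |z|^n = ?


|z| = sqrt(36+36) = sqrt(72) = 8.4853
|z^4| = |z|^4 = (sqrt(72))^4 = 72^2 = 5184

|z^4| = 5184


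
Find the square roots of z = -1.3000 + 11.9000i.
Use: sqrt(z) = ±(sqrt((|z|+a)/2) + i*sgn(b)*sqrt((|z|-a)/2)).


|z| = sqrt(1.69+141.61) = 11.9708
sqrt((|z|+a)/2) = sqrt((11.9708+(-1.3))/2) = sqrt(5.3354) = 2.3098
sqrt((|z|-a)/2) = sqrt((11.9708-(-1.3))/2) = sqrt(6.6354) = 2.5759

±(2.3098 + 2.5759i) i.e. 2.3098 + 2.5759i and -2.3098 - 2.5759i


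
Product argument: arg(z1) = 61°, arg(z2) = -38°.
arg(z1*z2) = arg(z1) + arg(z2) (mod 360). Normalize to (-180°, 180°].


arg(z1*z2) = 61° - 38° = 23°
Normalized to (-180°, 180°]: 23°

23°


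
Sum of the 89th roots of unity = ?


The sum of all 89th roots of unity is 0.
Geometric series: (1 - w^89)/(1 - w) = (1-1)/(1-w) = 0 since w^89 = 1, w ≠ 1.
Alternatively: coefficient of z^88 in z^89 - 1 is 0.

0


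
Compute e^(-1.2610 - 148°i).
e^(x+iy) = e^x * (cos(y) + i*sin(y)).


e^-1.2610 = 0.2834
cos(-148°) = -0.848
sin(-148°) = -0.5299
Real = 0.2834*(-0.848) = -0.2403
Imag = 0.2834*(-0.5299) = -0.1502

-0.2403 - 0.1502i


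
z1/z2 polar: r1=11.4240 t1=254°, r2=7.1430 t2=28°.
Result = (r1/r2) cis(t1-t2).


r = 11.4240 / 7.1430 = 1.5993
theta = 254° - 28° = 226° = 226° (mod 360)

1.5993 cis(226°)


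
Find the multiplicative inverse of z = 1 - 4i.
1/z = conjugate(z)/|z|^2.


|z|^2 = 1+16 = 17
1/z = (1 + 4i)/17

1/z = 0.0588 + 0.2353i


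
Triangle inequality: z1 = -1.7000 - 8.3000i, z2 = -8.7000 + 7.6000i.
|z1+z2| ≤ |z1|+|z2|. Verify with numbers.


|z1| = sqrt((-1.7)^2 + (-8.3)^2) = sqrt(71.78) = 8.4723
|z2| = sqrt((-8.7)^2 + 7.6^2) = sqrt(133.45) = 11.5521
z1+z2 = -10.4000 - 0.7000i
|z1+z2| = sqrt(108.65) = 10.4235
|z1|+|z2| = 8.4723 + 11.5521 = 20.0244

|z1+z2| = 10.4235 ≤ |z1|+|z2| = 20.0244 (verified)


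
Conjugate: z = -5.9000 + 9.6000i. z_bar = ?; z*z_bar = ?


z_bar = -5.9000 - 9.6000i
z*z_bar = (-5.9)^2 + 9.6^2 = 34.81 + 92.16 = 126.97

z_bar = -5.9000 - 9.6000i, z*z_bar = 126.97


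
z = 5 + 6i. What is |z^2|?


|z| = sqrt(25+36) = sqrt(61) = 7.8102
|z^2| = |z|^2 = (sqrt(61))^2 = 61

|z^2| = 61


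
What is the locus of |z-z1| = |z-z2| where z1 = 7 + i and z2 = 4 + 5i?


Equal distances means the locus is the perpendicular bisector of z1 and z2.
Midpoint = ((7+4)/2, (1+5)/2) = (5.5000, 3.0000)

Perpendicular bisector through (5.5000, 3.0000)


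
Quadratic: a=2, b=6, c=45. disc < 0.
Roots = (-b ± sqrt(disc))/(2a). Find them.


disc = 6^2 - 4*2*45 = 36 - 360 = -324
sqrt(|disc|) = sqrt(324) = 18.0000
Real part = -6/(2*2) = -1.5000
Imag part = 18.0000/(2*2) = 4.5000

-1.5000 ± 4.5000i


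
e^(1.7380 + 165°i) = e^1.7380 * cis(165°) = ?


e^1.7380 = 5.68596
cos(165°) = -0.96593
sin(165°) = 0.25882
Real = 5.68596*(-0.96593) = -5.4922
Imag = 5.68596*0.25882 = 1.4716

-5.4922 + 1.4716i


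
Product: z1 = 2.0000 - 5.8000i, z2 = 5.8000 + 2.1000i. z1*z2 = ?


Real = 2*5.8 - (-5.8)*2.1 = 11.6 - (-12.18) = 23.78
Imag = 2*2.1 + 5.8*(-5.8) = 4.2 - (33.64) = -29.44

23.7800 - 29.4400i


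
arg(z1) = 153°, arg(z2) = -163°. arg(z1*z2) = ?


arg(z1*z2) = 153° - 163° = -10°
Normalized to (-180°, 180°]: -10°

-10°


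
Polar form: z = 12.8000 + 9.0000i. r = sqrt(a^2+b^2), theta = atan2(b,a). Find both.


r = sqrt(163.84+81) = sqrt(244.84) = 15.6474
theta = atan2(9, 12.8) = 35.1120 degrees

r = 15.6474, theta = 35.1120 degrees


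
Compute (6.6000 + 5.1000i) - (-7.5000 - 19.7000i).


Real: 6.6 + 7.5 = 14.1
Imag: 5.1 + 19.7 = 24.8

14.1000 + 24.8000i


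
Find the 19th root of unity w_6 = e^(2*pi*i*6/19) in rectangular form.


Angle = 360*6/19 = 113.6842°
a = cos(113.6842°) = -0.4017
b = sin(113.6842°) = 0.9158

-0.4017 + 0.9158i


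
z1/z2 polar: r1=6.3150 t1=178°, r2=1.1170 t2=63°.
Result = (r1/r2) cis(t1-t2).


r = 6.3150 / 1.1170 = 5.6535
theta = 178° - 63° = 115° = 115° (mod 360)

5.6535 cis(115°)


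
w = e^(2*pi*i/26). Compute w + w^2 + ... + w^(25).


With w = e^(2*pi*i/26), all 26 of the 26th roots of unity w^0 = 1, w, ..., w^(25) sum to 0: 1 + w + ... + w^(25) = (1 - w^26)/(1 - w) = 0 since w^26 = 1, w ≠ 1.
Removing the root 1: w + w^2 + ... + w^(25) = 0 - 1 = -1

Sum = -1


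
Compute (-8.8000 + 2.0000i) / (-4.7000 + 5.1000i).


Conjugate of z2 = -4.7000 - 5.1000i
Numerator: (-8.8000 + 2.0000i)(-4.7000 - 5.1000i) = 51.5600 + 35.4800i
Denominator: (-4.7)^2 + 5.1^2 = 48.1
Result = (51.5600 + 35.4800i)/48.1

1.0719 + 0.7376i


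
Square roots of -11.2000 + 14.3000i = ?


|z| = sqrt(125.44+204.49) = 18.1640
sqrt((|z|+a)/2) = sqrt((18.1640+(-11.2))/2) = sqrt(3.4820) = 1.8660
sqrt((|z|-a)/2) = sqrt((18.1640-(-11.2))/2) = sqrt(14.6820) = 3.8317

±(1.8660 + 3.8317i) i.e. 1.8660 + 3.8317i and -1.8660 - 3.8317i


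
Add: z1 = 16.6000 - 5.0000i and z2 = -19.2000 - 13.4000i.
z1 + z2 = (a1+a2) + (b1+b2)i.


Real: 16.6 - 19.2 = -2.6
Imag: -5 - 13.4 = -18.4

-2.6000 - 18.4000i


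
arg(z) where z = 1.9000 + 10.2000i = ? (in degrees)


Re = 1.9, Im = 10.2
arg = atan2(10.2, 1.9) = 79.4482 degrees

arg(z) = 79.4482 degrees


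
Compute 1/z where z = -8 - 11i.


|z|^2 = 64+121 = 185
1/z = (-8 + 11i)/185

1/z = -0.0432 + 0.0595i


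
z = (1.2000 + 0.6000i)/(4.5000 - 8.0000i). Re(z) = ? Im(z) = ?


Multiply by conjugate: (1.2000 + 0.6000i)(4.5000 + 8.0000i) / (4.5^2 + (-8)^2)
Numerator real = 1.2*4.5 + 0.6*(-8) = 0.6
Numerator imag = 0.6*4.5 - 1.2*(-8) = 12.3
Denominator = 84.25
Re(z) = 0.6/84.25 = 0.0071
Im(z) = 12.3/84.25 = 0.1460

Re(z) = 0.0071, Im(z) = 0.1460


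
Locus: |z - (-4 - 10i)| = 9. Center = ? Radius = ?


|z - z0| = r is a circle with center z0 and radius r.
Center = (-4, -10), radius = 9

Circle with center (-4, -10) and radius 9


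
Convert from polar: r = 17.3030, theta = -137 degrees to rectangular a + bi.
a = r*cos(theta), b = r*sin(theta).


a = 17.3030*cos(-137°) = 17.3030*(-0.731354) = -12.6546
b = 17.3030*sin(-137°) = 17.3030*(-0.682) = -11.8006

-12.6546 - 11.8006i


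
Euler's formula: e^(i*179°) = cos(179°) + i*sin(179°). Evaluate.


cos(179°) = -0.9998
sin(179°) = 0.0175

e^(i*179°) = -0.9998 + 0.0175i


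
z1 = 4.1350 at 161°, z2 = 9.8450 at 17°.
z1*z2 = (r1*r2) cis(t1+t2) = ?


r = 4.1350 * 9.8450 = 40.7091
theta = 161° + 17° = 178° = 178° (mod 360)

40.7091 cis(178°)


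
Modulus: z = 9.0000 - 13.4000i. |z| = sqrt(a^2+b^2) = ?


|z| = sqrt(9^2 + (-13.4)^2) = sqrt(81 + 179.56) = sqrt(260.56) = 16.1419

|z| = 16.1419


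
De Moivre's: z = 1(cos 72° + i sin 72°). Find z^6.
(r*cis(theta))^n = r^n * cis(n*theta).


r^6 = 1^6 = 1
n*theta = 6*72° = 432° = 72° (mod 360)
a = 1*cos(72°) = 0.3090
b = 1*sin(72°) = 0.9511

1 cis(72°) = 0.3090 + 0.9511i


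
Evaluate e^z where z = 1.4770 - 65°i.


e^1.4770 = 4.3798
cos(-65°) = 0.42262
sin(-65°) = -0.9063
Real = 4.3798*0.42262 = 1.8510
Imag = 4.3798*(-0.9063) = -3.9694

1.8510 - 3.9694i


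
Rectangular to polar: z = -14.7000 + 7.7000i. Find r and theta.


r = sqrt(216.09+59.29) = sqrt(275.38) = 16.5946
theta = atan2(7.7, -14.7) = 152.3540 degrees

r = 16.5946, theta = 152.3540 degrees


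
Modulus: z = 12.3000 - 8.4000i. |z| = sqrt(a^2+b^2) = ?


|z| = sqrt(12.3^2 + (-8.4)^2) = sqrt(151.29 + 70.56) = sqrt(221.85) = 14.8946

|z| = 14.8946


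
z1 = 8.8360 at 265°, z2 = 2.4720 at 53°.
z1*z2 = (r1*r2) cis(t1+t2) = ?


r = 8.8360 * 2.4720 = 21.8426
theta = 265° + 53° = 318° = 318° (mod 360)

21.8426 cis(318°)


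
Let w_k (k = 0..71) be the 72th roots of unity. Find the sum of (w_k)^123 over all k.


The roots are w_k = w^k with w = e^(2*pi*i/72), and (w^k)^123 = (w^123)^k.
So S = 1 + u + u^2 + ... + u^(71) with u = w^123.
123 = 1*72 + 51, so 123 is not a multiple of 72: u = (w^72)^1 * w^51 = w^51 ≠ 1 (w is a primitive 72th root), while u^72 = (w^72)^123 = 1.
Geometric series: S = (1 - u^72)/(1 - u) = (1 - 1)/(1 - u) = 0

S = 0


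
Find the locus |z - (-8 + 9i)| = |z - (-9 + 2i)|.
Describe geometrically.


Equal distances means the locus is the perpendicular bisector of z1 and z2.
Midpoint = ((-8+(-9))/2, (9+2)/2) = (-8.5000, 5.5000)

Perpendicular bisector through (-8.5000, 5.5000)


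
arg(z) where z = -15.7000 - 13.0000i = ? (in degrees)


Re = -15.7, Im = -13
arg = atan2(-13, -15.7) = -140.3744 degrees

arg(z) = -140.3744 degrees


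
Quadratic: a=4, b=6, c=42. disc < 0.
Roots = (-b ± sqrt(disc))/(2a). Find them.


disc = 6^2 - 4*4*42 = 36 - 672 = -636
sqrt(|disc|) = sqrt(636) = 25.2190
Real part = -6/(2*4) = -0.7500
Imag part = 25.2190/(2*4) = 3.1524

-0.7500 ± 3.1524i


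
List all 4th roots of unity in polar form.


The 4th roots of unity are cis(360k/4°) for k=0..3
Angle step = 360/4 = 90°
Primitive root: cis(90°)
Primitive root = 0 + 1.0000i

4 roots at angles: 0°, 90°, 180°, 270°


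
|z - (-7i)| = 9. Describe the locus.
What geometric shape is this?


|z - z0| = r is a circle with center z0 and radius r.
Center = (0, -7), radius = 9

Circle with center (0, -7) and radius 9


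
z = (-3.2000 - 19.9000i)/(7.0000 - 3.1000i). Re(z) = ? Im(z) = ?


Multiply by conjugate: (-3.2000 - 19.9000i)(7.0000 + 3.1000i) / (7^2 + (-3.1)^2)
Numerator real = -3.2*7 - (19.9)*(-3.1) = 39.29
Numerator imag = -19.9*7 - (-3.2)*(-3.1) = -149.22
Denominator = 58.61
Re(z) = 39.29/58.61 = 0.6704
Im(z) = -149.22/58.61 = -2.5460

Re(z) = 0.6704, Im(z) = -2.5460


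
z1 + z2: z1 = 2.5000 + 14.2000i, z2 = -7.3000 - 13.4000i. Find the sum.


Real: 2.5 - 7.3 = -4.8
Imag: 14.2 - 13.4 = 0.8

-4.8000 + 0.8000i


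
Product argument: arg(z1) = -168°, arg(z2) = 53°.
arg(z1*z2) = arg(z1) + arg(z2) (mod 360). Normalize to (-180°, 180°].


arg(z1*z2) = -168° + 53° = -115°
Normalized to (-180°, 180°]: -115°

-115°


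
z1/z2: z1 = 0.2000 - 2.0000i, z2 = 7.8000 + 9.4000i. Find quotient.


Conjugate of z2 = 7.8000 - 9.4000i
Numerator: (0.2000 - 2.0000i)(7.8000 - 9.4000i) = -17.2400 - 17.4800i
Denominator: 7.8^2 + 9.4^2 = 149.2
Result = (-17.2400 - 17.4800i)/149.2

-0.1155 - 0.1172i


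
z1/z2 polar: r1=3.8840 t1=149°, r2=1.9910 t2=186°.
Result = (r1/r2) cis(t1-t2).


r = 3.8840 / 1.9910 = 1.9508
theta = 149° - 186° = -37° = 323° (mod 360)

1.9508 cis(323°)


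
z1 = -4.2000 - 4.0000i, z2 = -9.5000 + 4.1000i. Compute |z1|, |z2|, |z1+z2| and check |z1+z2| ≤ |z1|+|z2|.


|z1| = sqrt((-4.2)^2 + (-4)^2) = sqrt(33.64) = 5.8000
|z2| = sqrt((-9.5)^2 + 4.1^2) = sqrt(107.06) = 10.3470
z1+z2 = -13.7000 + 0.1000i
|z1+z2| = sqrt(187.7) = 13.7004
|z1|+|z2| = 5.8000 + 10.3470 = 16.1470

|z1+z2| = 13.7004 ≤ |z1|+|z2| = 16.1470 (verified)


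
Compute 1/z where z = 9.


|z|^2 = 81+0 = 81
1/z = (9 - 0i)/81

1/z = 0.1111 + 0i


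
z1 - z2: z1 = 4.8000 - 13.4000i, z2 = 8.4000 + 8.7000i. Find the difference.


Real: 4.8 - 8.4 = -3.6
Imag: -13.4 - 8.7 = -22.1

-3.6000 - 22.1000i


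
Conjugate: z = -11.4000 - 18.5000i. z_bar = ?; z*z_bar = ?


z_bar = -11.4000 + 18.5000i
z*z_bar = (-11.4)^2 + (-18.5)^2 = 129.96 + 342.25 = 472.21

z_bar = -11.4000 + 18.5000i, z*z_bar = 472.21


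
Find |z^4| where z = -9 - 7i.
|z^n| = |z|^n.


|z| = sqrt(81+49) = sqrt(130) = 11.4018
|z^4| = |z|^4 = (sqrt(130))^4 = 130^2 = 16900

|z^4| = 16900


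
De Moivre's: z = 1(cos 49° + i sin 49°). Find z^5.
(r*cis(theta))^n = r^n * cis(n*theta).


r^5 = 1^5 = 1
n*theta = 5*49° = 245° = 245° (mod 360)
a = 1*cos(245°) = -0.4226
b = 1*sin(245°) = -0.9063

1 cis(245°) = -0.4226 - 0.9063i


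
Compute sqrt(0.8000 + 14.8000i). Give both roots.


|z| = sqrt(0.64+219.04) = 14.8216
sqrt((|z|+a)/2) = sqrt((14.8216+0.8)/2) = sqrt(7.8108) = 2.7948
sqrt((|z|-a)/2) = sqrt((14.8216-0.8)/2) = sqrt(7.0108) = 2.6478

±(2.7948 + 2.6478i) i.e. 2.7948 + 2.6478i and -2.7948 - 2.6478i


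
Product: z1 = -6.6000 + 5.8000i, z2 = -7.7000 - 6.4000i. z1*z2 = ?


Real = -6.6*(-7.7) - 5.8*(-6.4) = 50.82 - (-37.12) = 87.94
Imag = -6.6*(-6.4) - (7.7)*5.8 = 42.24 - (44.66) = -2.42

87.9400 - 2.4200i


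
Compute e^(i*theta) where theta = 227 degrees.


cos(227°) = -0.6820
sin(227°) = -0.7314

e^(i*227°) = -0.6820 - 0.7314i


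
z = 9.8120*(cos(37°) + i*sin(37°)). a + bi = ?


a = 9.8120*cos(37°) = 9.8120*0.798636 = 7.8362
b = 9.8120*sin(37°) = 9.8120*0.601815 = 5.9050

7.8362 + 5.9050i


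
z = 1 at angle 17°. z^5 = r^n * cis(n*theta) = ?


r^5 = 1^5 = 1
n*theta = 5*17° = 85° = 85° (mod 360)
a = 1*cos(85°) = 0.0872
b = 1*sin(85°) = 0.9962

1 cis(85°) = 0.0872 + 0.9962i


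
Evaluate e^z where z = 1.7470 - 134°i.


e^1.7470 = 5.7374
cos(-134°) = -0.69466
sin(-134°) = -0.71934
Real = 5.7374*(-0.69466) = -3.9855
Imag = 5.7374*(-0.71934) = -4.1271

-3.9855 - 4.1271i


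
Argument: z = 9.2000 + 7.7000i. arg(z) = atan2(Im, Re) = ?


Re = 9.2, Im = 7.7
arg = atan2(7.7, 9.2) = 39.9279 degrees

arg(z) = 39.9279 degrees


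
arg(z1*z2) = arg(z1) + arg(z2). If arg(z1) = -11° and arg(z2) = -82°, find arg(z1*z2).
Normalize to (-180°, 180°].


arg(z1*z2) = -11° - 82° = -93°
Normalized to (-180°, 180°]: -93°

-93°


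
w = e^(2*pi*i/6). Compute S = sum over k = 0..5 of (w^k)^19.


The roots are w_k = w^k with w = e^(2*pi*i/6), and (w^k)^19 = (w^19)^k.
So S = 1 + u + u^2 + ... + u^(5) with u = w^19.
19 = 3*6 + 1, so 19 is not a multiple of 6: u = (w^6)^3 * w^1 = w^1 ≠ 1 (w is a primitive 6th root), while u^6 = (w^6)^19 = 1.
Geometric series: S = (1 - u^6)/(1 - u) = (1 - 1)/(1 - u) = 0

S = 0


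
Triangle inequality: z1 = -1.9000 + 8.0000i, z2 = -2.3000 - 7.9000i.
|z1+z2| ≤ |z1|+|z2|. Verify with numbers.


|z1| = sqrt((-1.9)^2 + 8^2) = sqrt(67.61) = 8.2225
|z2| = sqrt((-2.3)^2 + (-7.9)^2) = sqrt(67.7) = 8.2280
z1+z2 = -4.2000 + 0.1000i
|z1+z2| = sqrt(17.65) = 4.2012
|z1|+|z2| = 8.2225 + 8.2280 = 16.4505

|z1+z2| = 4.2012 ≤ |z1|+|z2| = 16.4505 (verified)


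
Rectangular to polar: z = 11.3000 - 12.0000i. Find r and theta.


r = sqrt(127.69+144) = sqrt(271.69) = 16.4830
theta = atan2(-12, 11.3) = -46.7208 degrees

r = 16.4830, theta = -46.7208 degrees


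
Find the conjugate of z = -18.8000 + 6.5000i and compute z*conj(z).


z_bar = -18.8000 - 6.5000i
z*z_bar = (-18.8)^2 + 6.5^2 = 353.44 + 42.25 = 395.69

z_bar = -18.8000 - 6.5000i, z*z_bar = 395.69


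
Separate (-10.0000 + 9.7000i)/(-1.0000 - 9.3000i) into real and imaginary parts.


Multiply by conjugate: (-10.0000 + 9.7000i)(-1.0000 + 9.3000i) / ((-1)^2 + (-9.3)^2)
Numerator real = -10*(-1) + 9.7*(-9.3) = -80.21
Numerator imag = 9.7*(-1) - (-10)*(-9.3) = -102.7
Denominator = 87.49
Re(z) = -80.21/87.49 = -0.9168
Im(z) = -102.7/87.49 = -1.1738

Re(z) = -0.9168, Im(z) = -1.1738


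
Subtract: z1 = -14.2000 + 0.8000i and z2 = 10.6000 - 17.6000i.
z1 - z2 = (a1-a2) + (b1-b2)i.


Real: -14.2 - 10.6 = -24.8
Imag: 0.8 + 17.6 = 18.4

-24.8000 + 18.4000i


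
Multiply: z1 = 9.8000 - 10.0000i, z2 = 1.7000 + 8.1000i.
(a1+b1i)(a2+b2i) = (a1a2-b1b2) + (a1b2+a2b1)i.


Real = 9.8*1.7 - (-10)*8.1 = 16.66 - (-81) = 97.66
Imag = 9.8*8.1 + 1.7*(-10) = 79.38 - (17) = 62.38

97.6600 + 62.3800i


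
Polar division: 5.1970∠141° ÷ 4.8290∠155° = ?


r = 5.1970 / 4.8290 = 1.0762
theta = 141° - 155° = -14° = 346° (mod 360)

1.0762 cis(346°)


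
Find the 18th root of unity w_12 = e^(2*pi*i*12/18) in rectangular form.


Angle = 360*12/18 = 240°
a = cos(240°) = -0.5000
b = sin(240°) = -0.8660

-0.5000 - 0.8660i


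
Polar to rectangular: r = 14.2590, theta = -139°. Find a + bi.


a = 14.2590*cos(-139°) = 14.2590*(-0.75471) = -10.7614
b = 14.2590*sin(-139°) = 14.2590*(-0.656059) = -9.3547

-10.7614 - 9.3547i


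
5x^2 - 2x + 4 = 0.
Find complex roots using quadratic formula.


disc = (-2)^2 - 4*5*4 = 4 - 80 = -76
sqrt(|disc|) = sqrt(76) = 8.7178
Real part = 2/(2*5) = 0.2000
Imag part = 8.7178/(2*5) = 0.8718

0.2000 ± 0.8718i


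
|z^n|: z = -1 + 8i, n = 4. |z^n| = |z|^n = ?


|z| = sqrt(1+64) = sqrt(65) = 8.0623
|z^4| = |z|^4 = (sqrt(65))^4 = 65^2 = 4225

|z^4| = 4225


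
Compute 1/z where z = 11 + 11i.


|z|^2 = 121+121 = 242
1/z = (11 - 11i)/242

1/z = 0.0455 - 0.0455i


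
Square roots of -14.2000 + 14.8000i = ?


|z| = sqrt(201.64+219.04) = 20.5105
sqrt((|z|+a)/2) = sqrt((20.5105+(-14.2))/2) = sqrt(3.1552) = 1.7763
sqrt((|z|-a)/2) = sqrt((20.5105-(-14.2))/2) = sqrt(17.3552) = 4.1660

±(1.7763 + 4.1660i) i.e. 1.7763 + 4.1660i and -1.7763 - 4.1660i


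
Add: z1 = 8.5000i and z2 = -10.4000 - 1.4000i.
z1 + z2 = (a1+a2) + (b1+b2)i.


Real: 0 - 10.4 = -10.4
Imag: 8.5 - 1.4 = 7.1

-10.4000 + 7.1000i


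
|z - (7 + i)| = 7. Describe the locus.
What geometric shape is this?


|z - z0| = r is a circle with center z0 and radius r.
Center = (7, 1), radius = 7

Circle with center (7, 1) and radius 7


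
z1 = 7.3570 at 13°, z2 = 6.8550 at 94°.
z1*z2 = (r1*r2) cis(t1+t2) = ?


r = 7.3570 * 6.8550 = 50.4322
theta = 13° + 94° = 107° = 107° (mod 360)

50.4322 cis(107°)


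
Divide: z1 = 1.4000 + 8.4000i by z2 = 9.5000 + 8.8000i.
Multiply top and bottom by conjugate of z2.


Conjugate of z2 = 9.5000 - 8.8000i
Numerator: (1.4000 + 8.4000i)(9.5000 - 8.8000i) = 87.2200 + 67.4800i
Denominator: 9.5^2 + 8.8^2 = 167.69
Result = (87.2200 + 67.4800i)/167.69

0.5201 + 0.4024i


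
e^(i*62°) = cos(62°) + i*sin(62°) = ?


cos(62°) = 0.4695
sin(62°) = 0.8829

e^(i*62°) = 0.4695 + 0.8829i


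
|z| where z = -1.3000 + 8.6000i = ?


|z| = sqrt((-1.3)^2 + 8.6^2) = sqrt(1.69 + 73.96) = sqrt(75.65) = 8.6977

|z| = 8.6977


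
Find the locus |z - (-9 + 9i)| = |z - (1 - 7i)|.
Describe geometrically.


Equal distances means the locus is the perpendicular bisector of z1 and z2.
Midpoint = ((-9+1)/2, (9+(-7))/2) = (-4.0000, 1.0000)

Perpendicular bisector through (-4.0000, 1.0000)


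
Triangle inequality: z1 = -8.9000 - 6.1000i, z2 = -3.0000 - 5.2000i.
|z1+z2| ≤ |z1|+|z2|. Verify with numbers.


|z1| = sqrt((-8.9)^2 + (-6.1)^2) = sqrt(116.42) = 10.7898
|z2| = sqrt((-3)^2 + (-5.2)^2) = sqrt(36.04) = 6.0033
z1+z2 = -11.9000 - 11.3000i
|z1+z2| = sqrt(269.3) = 16.4104
|z1|+|z2| = 10.7898 + 6.0033 = 16.7931

|z1+z2| = 16.4104 ≤ |z1|+|z2| = 16.7931 (verified)


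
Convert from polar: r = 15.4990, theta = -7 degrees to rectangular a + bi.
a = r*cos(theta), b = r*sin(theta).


a = 15.4990*cos(-7°) = 15.4990*0.99255 = 15.3835
b = 15.4990*sin(-7°) = 15.4990*(-0.12187) = -1.8889

15.3835 - 1.8889i


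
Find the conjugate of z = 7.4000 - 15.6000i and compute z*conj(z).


z_bar = 7.4000 + 15.6000i
z*z_bar = 7.4^2 + (-15.6)^2 = 54.76 + 243.36 = 298.12

z_bar = 7.4000 + 15.6000i, z*z_bar = 298.12


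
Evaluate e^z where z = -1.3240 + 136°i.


e^-1.3240 = 0.2661
cos(136°) = -0.7193
sin(136°) = 0.69466
Real = 0.2661*(-0.7193) = -0.1914
Imag = 0.2661*0.69466 = 0.1848

-0.1914 + 0.1848i


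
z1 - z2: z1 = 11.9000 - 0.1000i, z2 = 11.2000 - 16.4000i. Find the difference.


Real: 11.9 - 11.2 = 0.7
Imag: -0.1 + 16.4 = 16.3

0.7000 + 16.3000i


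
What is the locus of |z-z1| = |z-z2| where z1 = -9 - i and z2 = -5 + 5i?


Equal distances means the locus is the perpendicular bisector of z1 and z2.
Midpoint = ((-9+(-5))/2, (-1+5)/2) = (-7.0000, 2.0000)

Perpendicular bisector through (-7.0000, 2.0000)


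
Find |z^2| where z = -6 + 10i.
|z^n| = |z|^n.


|z| = sqrt(36+100) = sqrt(136) = 11.6619
|z^2| = |z|^2 = (sqrt(136))^2 = 136

|z^2| = 136


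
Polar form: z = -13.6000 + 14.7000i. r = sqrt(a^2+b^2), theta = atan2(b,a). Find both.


r = sqrt(184.96+216.09) = sqrt(401.05) = 20.0262
theta = atan2(14.7, -13.6) = 132.7741 degrees

r = 20.0262, theta = 132.7741 degrees


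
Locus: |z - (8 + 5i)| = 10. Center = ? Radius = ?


|z - z0| = r is a circle with center z0 and radius r.
Center = (8, 5), radius = 10

Circle with center (8, 5) and radius 10


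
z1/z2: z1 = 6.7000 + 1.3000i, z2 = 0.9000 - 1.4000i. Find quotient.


Conjugate of z2 = 0.9000 + 1.4000i
Numerator: (6.7000 + 1.3000i)(0.9000 + 1.4000i) = 4.2100 + 10.5500i
Denominator: 0.9^2 + (-1.4)^2 = 2.77
Result = (4.2100 + 10.5500i)/2.77

1.5199 + 3.8087i


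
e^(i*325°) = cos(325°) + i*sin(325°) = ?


cos(325°) = 0.8192
sin(325°) = -0.5736

e^(i*325°) = 0.8192 - 0.5736i


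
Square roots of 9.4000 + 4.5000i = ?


|z| = sqrt(88.36+20.25) = 10.4216
sqrt((|z|+a)/2) = sqrt((10.4216+9.4)/2) = sqrt(9.9108) = 3.1481
sqrt((|z|-a)/2) = sqrt((10.4216-9.4)/2) = sqrt(0.5108) = 0.7147

±(3.1481 + 0.7147i) i.e. 3.1481 + 0.7147i and -3.1481 - 0.7147i


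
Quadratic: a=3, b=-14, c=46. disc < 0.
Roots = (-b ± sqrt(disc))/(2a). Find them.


disc = (-14)^2 - 4*3*46 = 196 - 552 = -356
sqrt(|disc|) = sqrt(356) = 18.8680
Real part = 14/(2*3) = 2.3333
Imag part = 18.8680/(2*3) = 3.1447

2.3333 ± 3.1447i


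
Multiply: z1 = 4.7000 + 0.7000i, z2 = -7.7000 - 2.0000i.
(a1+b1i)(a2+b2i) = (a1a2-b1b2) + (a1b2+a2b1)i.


Real = 4.7*(-7.7) - 0.7*(-2) = -36.19 - (-1.4) = -34.79
Imag = 4.7*(-2) - (7.7)*0.7 = -9.4 - (5.39) = -14.79

-34.7900 - 14.7900i


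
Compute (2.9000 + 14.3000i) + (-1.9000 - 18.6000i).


Real: 2.9 - 1.9 = 1
Imag: 14.3 - 18.6 = -4.3

1.0000 - 4.3000i


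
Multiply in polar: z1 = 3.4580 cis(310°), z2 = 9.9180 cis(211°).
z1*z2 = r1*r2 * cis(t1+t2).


r = 3.4580 * 9.9180 = 34.2964
theta = 310° + 211° = 521° = 161° (mod 360)

34.2964 cis(161°)


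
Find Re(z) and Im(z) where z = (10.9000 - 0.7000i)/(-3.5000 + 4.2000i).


Multiply by conjugate: (10.9000 - 0.7000i)(-3.5000 - 4.2000i) / ((-3.5)^2 + 4.2^2)
Numerator real = 10.9*(-3.5) - (0.7)*4.2 = -41.09
Numerator imag = -0.7*(-3.5) - 10.9*4.2 = -43.33
Denominator = 29.89
Re(z) = -41.09/29.89 = -1.3747
Im(z) = -43.33/29.89 = -1.4496

Re(z) = -1.3747, Im(z) = -1.4496


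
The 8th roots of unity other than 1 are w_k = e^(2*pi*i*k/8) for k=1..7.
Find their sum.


With w = e^(2*pi*i/8), all 8 of the 8th roots of unity w^0 = 1, w, ..., w^(7) sum to 0: 1 + w + ... + w^(7) = (1 - w^8)/(1 - w) = 0 since w^8 = 1, w ≠ 1.
Removing the root 1: w + w^2 + ... + w^(7) = 0 - 1 = -1

Sum = -1


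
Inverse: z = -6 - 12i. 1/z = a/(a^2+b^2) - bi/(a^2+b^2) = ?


|z|^2 = 36+144 = 180
1/z = (-6 + 12i)/180

1/z = -0.0333 + 0.0667i


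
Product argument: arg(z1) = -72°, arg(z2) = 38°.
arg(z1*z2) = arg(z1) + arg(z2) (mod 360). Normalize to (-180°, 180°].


arg(z1*z2) = -72° + 38° = -34°
Normalized to (-180°, 180°]: -34°

-34°


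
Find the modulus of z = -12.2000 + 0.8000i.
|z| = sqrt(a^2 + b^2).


|z| = sqrt((-12.2)^2 + 0.8^2) = sqrt(148.84 + 0.64) = sqrt(149.48) = 12.2262

|z| = 12.2262


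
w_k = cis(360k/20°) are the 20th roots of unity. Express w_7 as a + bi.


Angle = 360*7/20 = 126°
a = cos(126°) = -0.5878
b = sin(126°) = 0.8090

-0.5878 + 0.8090i


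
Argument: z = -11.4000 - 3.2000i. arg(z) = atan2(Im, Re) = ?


Re = -11.4, Im = -3.2
arg = atan2(-3.2, -11.4) = -164.3205 degrees

arg(z) = -164.3205 degrees


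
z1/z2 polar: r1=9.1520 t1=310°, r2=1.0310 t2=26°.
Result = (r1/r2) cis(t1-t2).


r = 9.1520 / 1.0310 = 8.8768
theta = 310° - 26° = 284° = 284° (mod 360)

8.8768 cis(284°)


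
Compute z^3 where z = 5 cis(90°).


r^3 = 5^3 = 125
n*theta = 3*90° = 270° = 270° (mod 360)
a = 125*cos(270°) = 0
b = 125*sin(270°) = -125.0000

125 cis(270°) = 0 - 125.0000i


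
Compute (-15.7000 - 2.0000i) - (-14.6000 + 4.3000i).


Real: -15.7 + 14.6 = -1.1
Imag: -2 - 4.3 = -6.3

-1.1000 - 6.3000i


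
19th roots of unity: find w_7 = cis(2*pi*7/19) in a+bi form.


Angle = 360*7/19 = 132.6316°
a = cos(132.6316°) = -0.6773
b = sin(132.6316°) = 0.7357

-0.6773 + 0.7357i


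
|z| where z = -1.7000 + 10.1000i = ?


|z| = sqrt((-1.7)^2 + 10.1^2) = sqrt(2.89 + 102.01) = sqrt(104.9) = 10.2421

|z| = 10.2421


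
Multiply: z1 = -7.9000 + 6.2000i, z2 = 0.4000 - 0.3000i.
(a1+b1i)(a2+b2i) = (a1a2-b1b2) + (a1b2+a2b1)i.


Real = -7.9*0.4 - 6.2*(-0.3) = -3.16 - (-1.86) = -1.3
Imag = -7.9*(-0.3) + 0.4*6.2 = 2.37 + 2.48 = 4.85

-1.3000 + 4.8500i


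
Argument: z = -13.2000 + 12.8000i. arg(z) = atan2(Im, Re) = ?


Re = -13.2, Im = 12.8
arg = atan2(12.8, -13.2) = 135.8814 degrees

arg(z) = 135.8814 degrees


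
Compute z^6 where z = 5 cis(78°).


r^6 = 5^6 = 15625
n*theta = 6*78° = 468° = 108° (mod 360)
a = 15625*cos(108°) = -4828.3905
b = 15625*sin(108°) = 14860.2581

15625 cis(108°) = -4828.3905 + 14860.2581i


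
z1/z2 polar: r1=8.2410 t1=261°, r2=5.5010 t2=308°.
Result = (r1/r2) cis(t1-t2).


r = 8.2410 / 5.5010 = 1.4981
theta = 261° - 308° = -47° = 313° (mod 360)

1.4981 cis(313°)


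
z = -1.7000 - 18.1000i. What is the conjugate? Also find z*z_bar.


z_bar = -1.7000 + 18.1000i
z*z_bar = (-1.7)^2 + (-18.1)^2 = 2.89 + 327.61 = 330.5

z_bar = -1.7000 + 18.1000i, z*z_bar = 330.5


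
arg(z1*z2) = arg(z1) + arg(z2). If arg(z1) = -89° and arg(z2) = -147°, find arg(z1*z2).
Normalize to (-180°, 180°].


arg(z1*z2) = -89° - 147° = -236°
Normalized to (-180°, 180°]: 124°

124°


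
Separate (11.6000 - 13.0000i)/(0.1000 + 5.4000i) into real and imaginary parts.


Multiply by conjugate: (11.6000 - 13.0000i)(0.1000 - 5.4000i) / (0.1^2 + 5.4^2)
Numerator real = 11.6*0.1 - (13)*5.4 = -69.04
Numerator imag = -13*0.1 - 11.6*5.4 = -63.94
Denominator = 29.17
Re(z) = -69.04/29.17 = -2.3668
Im(z) = -63.94/29.17 = -2.1920

Re(z) = -2.3668, Im(z) = -2.1920


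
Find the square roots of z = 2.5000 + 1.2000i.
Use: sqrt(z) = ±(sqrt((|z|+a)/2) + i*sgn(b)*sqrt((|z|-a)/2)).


|z| = sqrt(6.25+1.44) = 2.7731
sqrt((|z|+a)/2) = sqrt((2.7731+2.5)/2) = sqrt(2.6365) = 1.6237
sqrt((|z|-a)/2) = sqrt((2.7731-2.5)/2) = sqrt(0.1365) = 0.3695

±(1.6237 + 0.3695i) i.e. 1.6237 + 0.3695i and -1.6237 - 0.3695i


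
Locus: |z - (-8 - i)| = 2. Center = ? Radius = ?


|z - z0| = r is a circle with center z0 and radius r.
Center = (-8, -1), radius = 2

Circle with center (-8, -1) and radius 2


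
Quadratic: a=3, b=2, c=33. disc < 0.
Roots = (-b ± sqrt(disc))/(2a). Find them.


disc = 2^2 - 4*3*33 = 4 - 396 = -392
sqrt(|disc|) = sqrt(392) = 19.7990
Real part = -2/(2*3) = -0.3333
Imag part = 19.7990/(2*3) = 3.2998

-0.3333 ± 3.2998i


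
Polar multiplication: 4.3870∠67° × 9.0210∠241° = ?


r = 4.3870 * 9.0210 = 39.5751
theta = 67° + 241° = 308° = 308° (mod 360)

39.5751 cis(308°)


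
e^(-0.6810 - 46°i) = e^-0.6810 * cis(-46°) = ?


e^-0.6810 = 0.5061
cos(-46°) = 0.6947
sin(-46°) = -0.71934
Real = 0.5061*0.6947 = 0.3516
Imag = 0.5061*(-0.71934) = -0.3641

0.3516 - 0.3641i


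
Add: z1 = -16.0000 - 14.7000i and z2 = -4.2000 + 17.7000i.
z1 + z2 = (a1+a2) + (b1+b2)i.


Real: -16 - 4.2 = -20.2
Imag: -14.7 + 17.7 = 3

-20.2000 + 3.0000i


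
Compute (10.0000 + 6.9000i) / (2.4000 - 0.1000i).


Conjugate of z2 = 2.4000 + 0.1000i
Numerator: (10.0000 + 6.9000i)(2.4000 + 0.1000i) = 23.3100 + 17.5600i
Denominator: 2.4^2 + (-0.1)^2 = 5.77
Result = (23.3100 + 17.5600i)/5.77

4.0399 + 3.0433i


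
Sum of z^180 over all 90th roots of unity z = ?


The roots are w_k = w^k with w = e^(2*pi*i/90), and (w^k)^180 = (w^180)^k.
So S = 1 + u + u^2 + ... + u^(89) with u = w^180.
180 = 2*90 + 0, so 180 is a multiple of 90 and u = (w^90)^2 = 1.
Every one of the 90 terms equals 1: S = 90

S = 90


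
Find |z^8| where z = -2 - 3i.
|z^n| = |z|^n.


|z| = sqrt(4+9) = sqrt(13) = 3.6056
|z^8| = |z|^8 = (sqrt(13))^8 = 13^4 = 28561

|z^8| = 28561


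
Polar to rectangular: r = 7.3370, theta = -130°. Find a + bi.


a = 7.3370*cos(-130°) = 7.3370*(-0.642788) = -4.7161
b = 7.3370*sin(-130°) = 7.3370*(-0.766044) = -5.6205

-4.7161 - 5.6205i


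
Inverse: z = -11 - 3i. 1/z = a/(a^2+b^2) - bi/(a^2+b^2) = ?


|z|^2 = 121+9 = 130
1/z = (-11 + 3i)/130

1/z = -0.0846 + 0.0231i


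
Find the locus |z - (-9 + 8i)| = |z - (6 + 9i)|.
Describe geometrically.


Equal distances means the locus is the perpendicular bisector of z1 and z2.
Midpoint = ((-9+6)/2, (8+9)/2) = (-1.5000, 8.5000)

Perpendicular bisector through (-1.5000, 8.5000)


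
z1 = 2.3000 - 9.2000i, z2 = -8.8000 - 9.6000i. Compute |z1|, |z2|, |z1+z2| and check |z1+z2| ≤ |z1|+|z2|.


|z1| = sqrt(2.3^2 + (-9.2)^2) = sqrt(89.93) = 9.4831
|z2| = sqrt((-8.8)^2 + (-9.6)^2) = sqrt(169.6) = 13.0231
z1+z2 = -6.5000 - 18.8000i
|z1+z2| = sqrt(395.69) = 19.8920
|z1|+|z2| = 9.4831 + 13.0231 = 22.5062

|z1+z2| = 19.8920 ≤ |z1|+|z2| = 22.5062 (verified)


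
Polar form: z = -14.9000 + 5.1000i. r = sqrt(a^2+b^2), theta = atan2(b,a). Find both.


r = sqrt(222.01+26.01) = sqrt(248.02) = 15.7487
theta = atan2(5.1, -14.9) = 161.1049 degrees

r = 15.7487, theta = 161.1049 degrees


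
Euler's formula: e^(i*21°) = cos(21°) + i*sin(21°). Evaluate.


cos(21°) = 0.9336
sin(21°) = 0.3584

e^(i*21°) = 0.9336 + 0.3584i


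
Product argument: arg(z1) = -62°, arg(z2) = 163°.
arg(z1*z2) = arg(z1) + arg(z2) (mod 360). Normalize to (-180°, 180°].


arg(z1*z2) = -62° + 163° = 101°
Normalized to (-180°, 180°]: 101°

101°


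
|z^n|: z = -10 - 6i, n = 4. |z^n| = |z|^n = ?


|z| = sqrt(100+36) = sqrt(136) = 11.6619
|z^4| = |z|^4 = (sqrt(136))^4 = 136^2 = 18496

|z^4| = 18496


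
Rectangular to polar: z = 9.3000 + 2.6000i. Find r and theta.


r = sqrt(86.49+6.76) = sqrt(93.25) = 9.6566
theta = atan2(2.6, 9.3) = 15.6194 degrees

r = 9.6566, theta = 15.6194 degrees


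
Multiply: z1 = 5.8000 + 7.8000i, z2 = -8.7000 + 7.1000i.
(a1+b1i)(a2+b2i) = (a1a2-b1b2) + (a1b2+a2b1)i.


Real = 5.8*(-8.7) - 7.8*7.1 = -50.46 - 55.38 = -105.84
Imag = 5.8*7.1 - (8.7)*7.8 = 41.18 - (67.86) = -26.68

-105.8400 - 26.6800i


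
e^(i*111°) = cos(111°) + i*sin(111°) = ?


cos(111°) = -0.3584
sin(111°) = 0.9336

e^(i*111°) = -0.3584 + 0.9336i


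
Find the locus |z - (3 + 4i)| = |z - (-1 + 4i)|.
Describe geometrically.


Equal distances means the locus is the perpendicular bisector of z1 and z2.
Midpoint = ((3+(-1))/2, (4+4)/2) = (1.0000, 4.0000)

Perpendicular bisector through (1.0000, 4.0000)


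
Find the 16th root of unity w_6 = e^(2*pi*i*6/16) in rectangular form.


Angle = 360*6/16 = 135°
a = cos(135°) = -0.7071
b = sin(135°) = 0.7071

-0.7071 + 0.7071i


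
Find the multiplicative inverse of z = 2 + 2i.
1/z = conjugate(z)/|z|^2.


|z|^2 = 4+4 = 8
1/z = (2 - 2i)/8

1/z = 0.2500 - 0.2500i


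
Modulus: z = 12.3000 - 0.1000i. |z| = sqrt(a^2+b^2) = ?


|z| = sqrt(12.3^2 + (-0.1)^2) = sqrt(151.29 + 0.01) = sqrt(151.3) = 12.3004

|z| = 12.3004


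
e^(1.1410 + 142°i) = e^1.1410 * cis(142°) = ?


e^1.1410 = 3.1299
cos(142°) = -0.788
sin(142°) = 0.61566
Real = 3.1299*(-0.788) = -2.4664
Imag = 3.1299*0.61566 = 1.9270

-2.4664 + 1.9270i


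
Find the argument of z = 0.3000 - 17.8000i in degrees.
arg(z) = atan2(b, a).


Re = 0.3, Im = -17.8
arg = atan2(-17.8, 0.3) = -89.0344 degrees

arg(z) = -89.0344 degrees


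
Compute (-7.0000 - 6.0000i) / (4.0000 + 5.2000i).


Conjugate of z2 = 4.0000 - 5.2000i
Numerator: (-7.0000 - 6.0000i)(4.0000 - 5.2000i) = -59.2000 + 12.4000i
Denominator: 4^2 + 5.2^2 = 43.04
Result = (-59.2000 + 12.4000i)/43.04

-1.3755 + 0.2881i


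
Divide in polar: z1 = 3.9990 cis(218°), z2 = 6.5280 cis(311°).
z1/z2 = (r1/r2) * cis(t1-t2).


r = 3.9990 / 6.5280 = 0.6126
theta = 218° - 311° = -93° = 267° (mod 360)

0.6126 cis(267°)


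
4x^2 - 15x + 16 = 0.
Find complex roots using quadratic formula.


disc = (-15)^2 - 4*4*16 = 225 - 256 = -31
sqrt(|disc|) = sqrt(31) = 5.5678
Real part = 15/(2*4) = 1.8750
Imag part = 5.5678/(2*4) = 0.6960

1.8750 ± 0.6960i


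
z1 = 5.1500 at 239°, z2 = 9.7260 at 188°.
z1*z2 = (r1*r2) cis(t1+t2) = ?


r = 5.1500 * 9.7260 = 50.0889
theta = 239° + 188° = 427° = 67° (mod 360)

50.0889 cis(67°)


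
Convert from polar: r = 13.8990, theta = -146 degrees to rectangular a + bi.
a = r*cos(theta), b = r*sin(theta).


a = 13.8990*cos(-146°) = 13.8990*(-0.82904) = -11.5228
b = 13.8990*sin(-146°) = 13.8990*(-0.55919) = -7.7722

-11.5228 - 7.7722i


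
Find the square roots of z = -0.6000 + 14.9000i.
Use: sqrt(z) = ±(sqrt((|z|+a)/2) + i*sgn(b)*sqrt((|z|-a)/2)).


|z| = sqrt(0.36+222.01) = 14.9121
sqrt((|z|+a)/2) = sqrt((14.9121+(-0.6))/2) = sqrt(7.1560) = 2.6751
sqrt((|z|-a)/2) = sqrt((14.9121-(-0.6))/2) = sqrt(7.7560) = 2.7850

±(2.6751 + 2.7850i) i.e. 2.6751 + 2.7850i and -2.6751 - 2.7850i


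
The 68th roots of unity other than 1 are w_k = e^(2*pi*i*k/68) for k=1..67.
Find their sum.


With w = e^(2*pi*i/68), all 68 of the 68th roots of unity w^0 = 1, w, ..., w^(67) sum to 0: 1 + w + ... + w^(67) = (1 - w^68)/(1 - w) = 0 since w^68 = 1, w ≠ 1.
Removing the root 1: w + w^2 + ... + w^(67) = 0 - 1 = -1

Sum = -1


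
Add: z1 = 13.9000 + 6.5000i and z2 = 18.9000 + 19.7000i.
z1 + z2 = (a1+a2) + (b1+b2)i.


Real: 13.9 + 18.9 = 32.8
Imag: 6.5 + 19.7 = 26.2

32.8000 + 26.2000i


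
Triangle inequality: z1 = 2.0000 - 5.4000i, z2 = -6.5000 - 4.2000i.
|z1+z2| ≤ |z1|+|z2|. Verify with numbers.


|z1| = sqrt(2^2 + (-5.4)^2) = sqrt(33.16) = 5.7585
|z2| = sqrt((-6.5)^2 + (-4.2)^2) = sqrt(59.89) = 7.7389
z1+z2 = -4.5000 - 9.6000i
|z1+z2| = sqrt(112.41) = 10.6024
|z1|+|z2| = 5.7585 + 7.7389 = 13.4974

|z1+z2| = 10.6024 ≤ |z1|+|z2| = 13.4974 (verified)


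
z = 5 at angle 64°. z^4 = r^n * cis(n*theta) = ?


r^4 = 5^4 = 625
n*theta = 4*64° = 256° = 256° (mod 360)
a = 625*cos(256°) = -151.2012
b = 625*sin(256°) = -606.4348

625 cis(256°) = -151.2012 - 606.4348i


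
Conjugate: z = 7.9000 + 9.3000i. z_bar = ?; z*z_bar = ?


z_bar = 7.9000 - 9.3000i
z*z_bar = 7.9^2 + 9.3^2 = 62.41 + 86.49 = 148.9

z_bar = 7.9000 - 9.3000i, z*z_bar = 148.9


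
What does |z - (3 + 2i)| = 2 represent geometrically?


|z - z0| = r is a circle with center z0 and radius r.
Center = (3, 2), radius = 2

Circle with center (3, 2) and radius 2


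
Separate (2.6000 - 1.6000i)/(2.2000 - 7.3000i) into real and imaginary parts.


Multiply by conjugate: (2.6000 - 1.6000i)(2.2000 + 7.3000i) / (2.2^2 + (-7.3)^2)
Numerator real = 2.6*2.2 - (1.6)*(-7.3) = 17.4
Numerator imag = -1.6*2.2 - 2.6*(-7.3) = 15.46
Denominator = 58.13
Re(z) = 17.4/58.13 = 0.2993
Im(z) = 15.46/58.13 = 0.2660

Re(z) = 0.2993, Im(z) = 0.2660


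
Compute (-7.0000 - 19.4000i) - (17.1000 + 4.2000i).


Real: -7 - 17.1 = -24.1
Imag: -19.4 - 4.2 = -23.6

-24.1000 - 23.6000i


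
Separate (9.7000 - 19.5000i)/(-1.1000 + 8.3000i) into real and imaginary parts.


Multiply by conjugate: (9.7000 - 19.5000i)(-1.1000 - 8.3000i) / ((-1.1)^2 + 8.3^2)
Numerator real = 9.7*(-1.1) - (19.5)*8.3 = -172.52
Numerator imag = -19.5*(-1.1) - 9.7*8.3 = -59.06
Denominator = 70.1
Re(z) = -172.52/70.1 = -2.4611
Im(z) = -59.06/70.1 = -0.8425

Re(z) = -2.4611, Im(z) = -0.8425


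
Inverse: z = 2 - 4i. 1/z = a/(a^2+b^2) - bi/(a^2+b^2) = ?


|z|^2 = 4+16 = 20
1/z = (2 + 4i)/20

1/z = 0.1000 + 0.2000i


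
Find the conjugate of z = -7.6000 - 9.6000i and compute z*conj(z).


z_bar = -7.6000 + 9.6000i
z*z_bar = (-7.6)^2 + (-9.6)^2 = 57.76 + 92.16 = 149.92

z_bar = -7.6000 + 9.6000i, z*z_bar = 149.92


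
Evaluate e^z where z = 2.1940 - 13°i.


e^2.1940 = 8.9710
cos(-13°) = 0.97437
sin(-13°) = -0.22495
Real = 8.9710*0.97437 = 8.7411
Imag = 8.9710*(-0.22495) = -2.0180

8.7411 - 2.0180i


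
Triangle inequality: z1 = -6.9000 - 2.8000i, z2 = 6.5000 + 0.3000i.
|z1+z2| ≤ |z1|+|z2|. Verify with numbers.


|z1| = sqrt((-6.9)^2 + (-2.8)^2) = sqrt(55.45) = 7.4465
|z2| = sqrt(6.5^2 + 0.3^2) = sqrt(42.34) = 6.5069
z1+z2 = -0.4000 - 2.5000i
|z1+z2| = sqrt(6.41) = 2.5318
|z1|+|z2| = 7.4465 + 6.5069 = 13.9534

|z1+z2| = 2.5318 ≤ |z1|+|z2| = 13.9534 (verified)


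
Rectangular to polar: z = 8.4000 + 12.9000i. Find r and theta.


r = sqrt(70.56+166.41) = sqrt(236.97) = 15.3938
theta = atan2(12.9, 8.4) = 56.9293 degrees

r = 15.3938, theta = 56.9293 degrees
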